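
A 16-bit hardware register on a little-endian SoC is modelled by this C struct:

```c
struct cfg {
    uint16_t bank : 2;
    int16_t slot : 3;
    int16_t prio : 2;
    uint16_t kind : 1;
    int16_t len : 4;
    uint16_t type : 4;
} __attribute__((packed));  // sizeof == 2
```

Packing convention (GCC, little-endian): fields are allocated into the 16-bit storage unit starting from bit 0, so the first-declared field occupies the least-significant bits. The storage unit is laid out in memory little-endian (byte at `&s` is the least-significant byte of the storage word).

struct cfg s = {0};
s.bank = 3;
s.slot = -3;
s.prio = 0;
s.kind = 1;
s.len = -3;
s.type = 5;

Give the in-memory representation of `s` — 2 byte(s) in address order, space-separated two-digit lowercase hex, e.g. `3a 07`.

bank (2b) val=3 bits=0x3 at bit 0: 0x0003
slot (3b) val=-3 bits=0x5 at bit 2: 0x0017
prio (2b) val=0 bits=0x0 at bit 5: 0x0017
kind (1b) val=1 bits=0x1 at bit 7: 0x0097
len (4b) val=-3 bits=0xd at bit 8: 0x0d97
type (4b) val=5 bits=0x5 at bit 12: 0x5d97
word = 0x5d97 → little-endian bytes:
  [0]=0x97  [1]=0x5d

97 5d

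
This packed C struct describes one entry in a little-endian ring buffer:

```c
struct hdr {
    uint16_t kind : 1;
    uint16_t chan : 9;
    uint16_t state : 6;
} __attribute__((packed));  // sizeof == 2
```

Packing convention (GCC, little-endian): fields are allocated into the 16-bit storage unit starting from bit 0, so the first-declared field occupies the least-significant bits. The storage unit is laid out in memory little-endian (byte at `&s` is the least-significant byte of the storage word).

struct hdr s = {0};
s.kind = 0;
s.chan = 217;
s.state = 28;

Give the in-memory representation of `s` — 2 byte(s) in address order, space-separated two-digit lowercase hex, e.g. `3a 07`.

b2 71

kind (1b) val=0 bits=0x0 at bit 0: 0x0000
chan (9b) val=217 bits=0xd9 at bit 1: 0x01b2
state (6b) val=28 bits=0x1c at bit 10: 0x71b2
word = 0x71b2 → little-endian bytes:
  [0]=0xb2  [1]=0x71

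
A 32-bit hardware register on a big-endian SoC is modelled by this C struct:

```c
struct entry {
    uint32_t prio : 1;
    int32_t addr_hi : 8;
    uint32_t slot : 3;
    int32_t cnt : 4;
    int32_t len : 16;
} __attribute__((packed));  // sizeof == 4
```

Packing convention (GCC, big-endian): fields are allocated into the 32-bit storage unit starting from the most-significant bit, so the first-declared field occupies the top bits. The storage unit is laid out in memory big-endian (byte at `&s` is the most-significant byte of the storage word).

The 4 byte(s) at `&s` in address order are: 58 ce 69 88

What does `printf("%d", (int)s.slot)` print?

[0]=0x58 [1]=0xce [2]=0x69 [3]=0x88 (big-endian) → word 0x58ce6988
prio [31+:1] = (word>>31) & 0x1 = 0
addr_hi [23+:8] = (word>>23) & 0xff = 177
slot [20+:3] = (word>>20) & 0x7 = 4  ←
cnt [16+:4] = (word>>16) & 0xf = 14
len [0+:16] = (word>>0) & 0xffff = 27016

4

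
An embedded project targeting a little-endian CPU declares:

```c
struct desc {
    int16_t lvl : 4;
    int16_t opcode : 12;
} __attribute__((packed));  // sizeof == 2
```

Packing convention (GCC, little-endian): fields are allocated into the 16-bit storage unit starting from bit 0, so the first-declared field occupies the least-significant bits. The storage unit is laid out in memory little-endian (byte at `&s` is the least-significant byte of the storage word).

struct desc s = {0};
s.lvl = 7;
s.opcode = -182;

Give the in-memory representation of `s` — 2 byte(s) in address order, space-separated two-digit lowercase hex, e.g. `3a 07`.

a7 f4

lvl (4b) val=7 bits=0x7 at bit 0: 0x0007
opcode (12b) val=-182 bits=0xf4a at bit 4: 0xf4a7
word = 0xf4a7 → little-endian bytes:
  [0]=0xa7  [1]=0xf4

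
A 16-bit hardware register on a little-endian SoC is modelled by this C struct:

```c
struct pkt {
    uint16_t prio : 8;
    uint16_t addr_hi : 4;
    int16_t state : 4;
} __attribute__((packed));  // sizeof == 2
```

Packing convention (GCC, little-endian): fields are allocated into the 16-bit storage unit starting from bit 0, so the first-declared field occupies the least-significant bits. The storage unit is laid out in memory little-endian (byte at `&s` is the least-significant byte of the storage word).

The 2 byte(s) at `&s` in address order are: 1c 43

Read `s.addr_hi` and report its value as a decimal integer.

[0]=0x1c [1]=0x43 (little-endian) → word 0x431c
prio [0+:8] = (word>>0) & 0xff = 28
addr_hi [8+:4] = (word>>8) & 0xf = 3  ←
state [12+:4] = (word>>12) & 0xf = 4

3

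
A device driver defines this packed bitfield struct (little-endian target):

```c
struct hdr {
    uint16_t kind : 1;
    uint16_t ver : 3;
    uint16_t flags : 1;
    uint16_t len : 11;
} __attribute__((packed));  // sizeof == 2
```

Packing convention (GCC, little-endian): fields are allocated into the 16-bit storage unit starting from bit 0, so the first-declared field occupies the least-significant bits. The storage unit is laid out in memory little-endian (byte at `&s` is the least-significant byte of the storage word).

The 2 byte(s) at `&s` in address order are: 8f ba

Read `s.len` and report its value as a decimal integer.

1492

[0]=0x8f [1]=0xba (little-endian) → word 0xba8f
kind:1 @ bit 0 → (0xba8f>>0)&0x1 = 0x1
ver:3 @ bit 1 → (0xba8f>>1)&0x7 = 0x7
flags:1 @ bit 4 → (0xba8f>>4)&0x1 = 0x0
len:11 @ bit 5 → (0xba8f>>5)&0x7ff = 0x5d4  ←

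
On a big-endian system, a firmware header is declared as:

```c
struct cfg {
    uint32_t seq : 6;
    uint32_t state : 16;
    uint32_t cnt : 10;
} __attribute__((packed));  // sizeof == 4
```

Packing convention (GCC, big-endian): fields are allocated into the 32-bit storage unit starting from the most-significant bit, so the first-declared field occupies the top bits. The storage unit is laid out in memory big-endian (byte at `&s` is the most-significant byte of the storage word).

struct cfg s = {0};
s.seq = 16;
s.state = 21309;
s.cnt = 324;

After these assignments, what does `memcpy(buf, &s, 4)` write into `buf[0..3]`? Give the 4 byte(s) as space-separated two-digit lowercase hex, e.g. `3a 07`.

seq (6b) val=16 bits=0x10 at bit 26: 0x40000000
state (16b) val=21309 bits=0x533d at bit 10: 0x414cf400
cnt (10b) val=324 bits=0x144 at bit 0: 0x414cf544
word = 0x414cf544 → big-endian bytes:
  [0]=0x41  [1]=0x4c  [2]=0xf5  [3]=0x44

41 4c f5 44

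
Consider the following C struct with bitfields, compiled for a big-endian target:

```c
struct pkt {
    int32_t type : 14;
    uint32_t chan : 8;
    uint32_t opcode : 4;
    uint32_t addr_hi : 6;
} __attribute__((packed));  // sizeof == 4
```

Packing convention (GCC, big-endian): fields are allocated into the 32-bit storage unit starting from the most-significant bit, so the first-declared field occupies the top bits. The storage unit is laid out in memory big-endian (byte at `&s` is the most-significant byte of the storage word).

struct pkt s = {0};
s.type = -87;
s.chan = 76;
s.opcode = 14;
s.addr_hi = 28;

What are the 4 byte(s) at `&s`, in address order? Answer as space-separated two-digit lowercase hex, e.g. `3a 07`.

[18+:14] type=-87 & 0x3fff = 0x3fa9; word=0xfea40000
[10+:8] chan=76 & 0xff = 0x4c; word=0xfea53000
[6+:4] opcode=14 & 0xf = 0xe; word=0xfea53380
[0+:6] addr_hi=28 & 0x3f = 0x1c; word=0xfea5339c
word = 0xfea5339c → big-endian bytes:
  [0]=0xfe  [1]=0xa5  [2]=0x33  [3]=0x9c

fe a5 33 9c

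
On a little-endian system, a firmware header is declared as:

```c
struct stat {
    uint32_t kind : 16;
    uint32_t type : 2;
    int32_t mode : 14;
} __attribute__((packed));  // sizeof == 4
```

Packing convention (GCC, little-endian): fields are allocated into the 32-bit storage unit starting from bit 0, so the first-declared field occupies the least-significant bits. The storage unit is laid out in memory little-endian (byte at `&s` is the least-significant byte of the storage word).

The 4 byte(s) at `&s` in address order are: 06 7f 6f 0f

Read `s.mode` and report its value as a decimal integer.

987

[0]=0x06 [1]=0x7f [2]=0x6f [3]=0x0f (little-endian) → word 0x0f6f7f06
kind:16 @ bit 0 → (0x0f6f7f06>>0)&0xffff = 0x7f06
type:2 @ bit 16 → (0x0f6f7f06>>16)&0x3 = 0x3
mode:14 @ bit 18 → (0x0f6f7f06>>18)&0x3fff = 0x3db  ←
mode signed 14b, MSB=0: value = 987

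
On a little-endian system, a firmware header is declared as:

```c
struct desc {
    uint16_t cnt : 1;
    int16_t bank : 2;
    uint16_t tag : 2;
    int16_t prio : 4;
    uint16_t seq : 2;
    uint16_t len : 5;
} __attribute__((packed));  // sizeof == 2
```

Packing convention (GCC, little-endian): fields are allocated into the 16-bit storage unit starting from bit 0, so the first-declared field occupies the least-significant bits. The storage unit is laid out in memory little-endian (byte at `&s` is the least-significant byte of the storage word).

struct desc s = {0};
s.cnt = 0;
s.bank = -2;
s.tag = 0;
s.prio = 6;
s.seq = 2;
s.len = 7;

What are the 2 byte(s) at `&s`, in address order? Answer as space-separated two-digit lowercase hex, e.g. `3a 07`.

[0+:1] cnt=0 & 0x1 = 0x0; word=0x0000
[1+:2] bank=-2 & 0x3 = 0x2; word=0x0004
[3+:2] tag=0 & 0x3 = 0x0; word=0x0004
[5+:4] prio=6 & 0xf = 0x6; word=0x00c4
[9+:2] seq=2 & 0x3 = 0x2; word=0x04c4
[11+:5] len=7 & 0x1f = 0x7; word=0x3cc4
word = 0x3cc4 → little-endian bytes:
  [0]=0xc4  [1]=0x3c

c4 3c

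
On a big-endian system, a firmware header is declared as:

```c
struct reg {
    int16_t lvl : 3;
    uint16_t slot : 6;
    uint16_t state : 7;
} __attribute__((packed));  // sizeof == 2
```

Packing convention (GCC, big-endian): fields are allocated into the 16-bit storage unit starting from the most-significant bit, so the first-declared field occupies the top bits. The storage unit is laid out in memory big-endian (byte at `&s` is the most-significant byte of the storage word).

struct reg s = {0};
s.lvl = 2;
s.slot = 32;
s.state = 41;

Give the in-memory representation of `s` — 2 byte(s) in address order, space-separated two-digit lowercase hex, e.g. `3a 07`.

50 29

[13+:3] lvl=2 & 0x7 = 0x2; word=0x4000
[7+:6] slot=32 & 0x3f = 0x20; word=0x5000
[0+:7] state=41 & 0x7f = 0x29; word=0x5029
word = 0x5029 → big-endian bytes:
  [0]=0x50  [1]=0x29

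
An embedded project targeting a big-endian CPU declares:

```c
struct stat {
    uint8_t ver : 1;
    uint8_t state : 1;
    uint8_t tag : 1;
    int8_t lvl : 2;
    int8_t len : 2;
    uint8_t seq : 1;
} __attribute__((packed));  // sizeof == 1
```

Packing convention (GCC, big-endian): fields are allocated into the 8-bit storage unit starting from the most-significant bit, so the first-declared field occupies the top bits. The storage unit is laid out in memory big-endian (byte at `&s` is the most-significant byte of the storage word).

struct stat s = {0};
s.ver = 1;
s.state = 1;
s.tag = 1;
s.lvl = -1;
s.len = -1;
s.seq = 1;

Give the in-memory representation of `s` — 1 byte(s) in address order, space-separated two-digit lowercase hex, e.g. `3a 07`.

ff

ver:1 = 1 → 0x1 << 7 → word 0x80
state:1 = 1 → 0x1 << 6 → word 0xc0
tag:1 = 1 → 0x1 << 5 → word 0xe0
lvl:2 = -1 → 0x3 << 3 → word 0xf8
len:2 = -1 → 0x3 << 1 → word 0xfe
seq:1 = 1 → 0x1 << 0 → word 0xff
word = 0xff → big-endian bytes:
  [0]=0xff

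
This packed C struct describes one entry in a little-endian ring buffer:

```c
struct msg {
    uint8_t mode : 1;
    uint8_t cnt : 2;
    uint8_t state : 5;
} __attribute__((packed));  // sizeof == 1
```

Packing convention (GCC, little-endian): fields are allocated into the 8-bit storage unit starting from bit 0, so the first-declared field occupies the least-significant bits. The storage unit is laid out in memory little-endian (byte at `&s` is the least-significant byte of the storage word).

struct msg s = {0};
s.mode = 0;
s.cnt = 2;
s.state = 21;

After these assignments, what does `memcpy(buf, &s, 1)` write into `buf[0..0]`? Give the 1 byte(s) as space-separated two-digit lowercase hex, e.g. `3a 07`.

ac

mode:1 = 0 → 0x0 << 0 → word 0x00
cnt:2 = 2 → 0x2 << 1 → word 0x04
state:5 = 21 → 0x15 << 3 → word 0xac
word = 0xac → little-endian bytes:
  [0]=0xac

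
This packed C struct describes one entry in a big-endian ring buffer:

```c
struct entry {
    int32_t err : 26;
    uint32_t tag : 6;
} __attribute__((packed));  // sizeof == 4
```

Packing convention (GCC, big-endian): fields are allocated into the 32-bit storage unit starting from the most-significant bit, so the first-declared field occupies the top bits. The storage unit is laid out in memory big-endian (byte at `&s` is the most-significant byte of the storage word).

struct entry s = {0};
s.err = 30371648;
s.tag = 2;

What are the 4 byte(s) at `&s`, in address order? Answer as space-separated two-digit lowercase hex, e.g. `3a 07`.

73 db d0 02

err (26b) val=30371648 bits=0x1cf6f40 at bit 6: 0x73dbd000
tag (6b) val=2 bits=0x2 at bit 0: 0x73dbd002
word = 0x73dbd002 → big-endian bytes:
  [0]=0x73  [1]=0xdb  [2]=0xd0  [3]=0x02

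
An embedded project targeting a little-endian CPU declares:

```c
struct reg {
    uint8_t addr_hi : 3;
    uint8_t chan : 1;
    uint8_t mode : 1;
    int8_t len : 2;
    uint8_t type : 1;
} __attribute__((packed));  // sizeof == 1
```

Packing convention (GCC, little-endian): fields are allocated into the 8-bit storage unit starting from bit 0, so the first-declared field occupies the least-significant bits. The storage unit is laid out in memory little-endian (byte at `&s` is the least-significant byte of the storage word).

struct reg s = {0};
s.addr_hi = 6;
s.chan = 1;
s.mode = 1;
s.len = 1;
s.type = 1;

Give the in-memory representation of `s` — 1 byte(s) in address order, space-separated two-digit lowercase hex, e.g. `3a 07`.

addr_hi:3 = 6 → 0x6 << 0 → word 0x06
chan:1 = 1 → 0x1 << 3 → word 0x0e
mode:1 = 1 → 0x1 << 4 → word 0x1e
len:2 = 1 → 0x1 << 5 → word 0x3e
type:1 = 1 → 0x1 << 7 → word 0xbe
word = 0xbe → little-endian bytes:
  [0]=0xbe

be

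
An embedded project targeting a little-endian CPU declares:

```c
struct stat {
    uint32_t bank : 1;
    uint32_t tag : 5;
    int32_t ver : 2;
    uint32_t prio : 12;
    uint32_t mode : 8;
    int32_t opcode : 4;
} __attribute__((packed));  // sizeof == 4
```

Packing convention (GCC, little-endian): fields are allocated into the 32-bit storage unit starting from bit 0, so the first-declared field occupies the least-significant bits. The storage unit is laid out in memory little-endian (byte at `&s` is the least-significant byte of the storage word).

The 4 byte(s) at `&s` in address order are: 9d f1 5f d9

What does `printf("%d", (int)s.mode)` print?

[0]=0x9d [1]=0xf1 [2]=0x5f [3]=0xd9 (little-endian) → word 0xd95ff19d
bank:1 @ bit 0 → (0xd95ff19d>>0)&0x1 = 0x1
tag:5 @ bit 1 → (0xd95ff19d>>1)&0x1f = 0xe
ver:2 @ bit 6 → (0xd95ff19d>>6)&0x3 = 0x2
prio:12 @ bit 8 → (0xd95ff19d>>8)&0xfff = 0xff1
mode:8 @ bit 20 → (0xd95ff19d>>20)&0xff = 0x95  ←
opcode:4 @ bit 28 → (0xd95ff19d>>28)&0xf = 0xd

149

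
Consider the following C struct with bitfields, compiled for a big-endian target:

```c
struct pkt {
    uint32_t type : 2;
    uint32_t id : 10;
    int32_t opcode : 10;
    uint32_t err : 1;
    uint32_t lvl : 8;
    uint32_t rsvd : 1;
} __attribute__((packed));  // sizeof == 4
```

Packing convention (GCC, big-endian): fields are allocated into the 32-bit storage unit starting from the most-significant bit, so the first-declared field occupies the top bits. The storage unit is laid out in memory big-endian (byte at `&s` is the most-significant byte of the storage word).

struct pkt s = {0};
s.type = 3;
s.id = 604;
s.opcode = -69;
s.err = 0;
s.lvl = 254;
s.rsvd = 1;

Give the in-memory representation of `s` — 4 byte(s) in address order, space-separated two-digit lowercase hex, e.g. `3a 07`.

type:2 = 3 → 0x3 << 30 → word 0xc0000000
id:10 = 604 → 0x25c << 20 → word 0xe5c00000
opcode:10 = -69 → 0x3bb << 10 → word 0xe5ceec00
err:1 = 0 → 0x0 << 9 → word 0xe5ceec00
lvl:8 = 254 → 0xfe << 1 → word 0xe5ceedfc
rsvd:1 = 1 → 0x1 << 0 → word 0xe5ceedfd
word = 0xe5ceedfd → big-endian bytes:
  [0]=0xe5  [1]=0xce  [2]=0xed  [3]=0xfd

e5 ce ed fd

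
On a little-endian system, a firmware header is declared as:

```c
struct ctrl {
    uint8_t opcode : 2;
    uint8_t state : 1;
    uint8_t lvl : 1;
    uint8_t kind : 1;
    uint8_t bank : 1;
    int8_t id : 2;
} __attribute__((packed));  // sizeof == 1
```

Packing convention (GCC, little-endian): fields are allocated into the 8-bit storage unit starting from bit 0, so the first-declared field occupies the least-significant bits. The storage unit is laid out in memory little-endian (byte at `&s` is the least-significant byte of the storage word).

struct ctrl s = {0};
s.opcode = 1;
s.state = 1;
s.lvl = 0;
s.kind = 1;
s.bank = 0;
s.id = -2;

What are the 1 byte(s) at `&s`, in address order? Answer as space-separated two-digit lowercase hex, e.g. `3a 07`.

95

opcode:2 = 1 → 0x1 << 0 → word 0x01
state:1 = 1 → 0x1 << 2 → word 0x05
lvl:1 = 0 → 0x0 << 3 → word 0x05
kind:1 = 1 → 0x1 << 4 → word 0x15
bank:1 = 0 → 0x0 << 5 → word 0x15
id:2 = -2 → 0x2 << 6 → word 0x95
word = 0x95 → little-endian bytes:
  [0]=0x95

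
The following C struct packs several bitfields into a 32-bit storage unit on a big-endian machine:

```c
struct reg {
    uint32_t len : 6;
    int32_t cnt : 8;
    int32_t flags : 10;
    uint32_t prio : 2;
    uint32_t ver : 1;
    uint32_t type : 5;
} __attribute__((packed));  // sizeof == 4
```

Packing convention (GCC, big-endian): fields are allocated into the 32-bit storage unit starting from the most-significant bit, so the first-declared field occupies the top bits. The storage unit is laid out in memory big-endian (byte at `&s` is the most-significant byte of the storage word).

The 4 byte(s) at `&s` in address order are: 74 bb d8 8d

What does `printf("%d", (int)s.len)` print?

29

[0]=0x74 [1]=0xbb [2]=0xd8 [3]=0x8d (big-endian) → word 0x74bbd88d
len [26+:6] = (word>>26) & 0x3f = 29  ←
cnt [18+:8] = (word>>18) & 0xff = 46
flags [8+:10] = (word>>8) & 0x3ff = 984
prio [6+:2] = (word>>6) & 0x3 = 2
ver [5+:1] = (word>>5) & 0x1 = 0
type [0+:5] = (word>>0) & 0x1f = 13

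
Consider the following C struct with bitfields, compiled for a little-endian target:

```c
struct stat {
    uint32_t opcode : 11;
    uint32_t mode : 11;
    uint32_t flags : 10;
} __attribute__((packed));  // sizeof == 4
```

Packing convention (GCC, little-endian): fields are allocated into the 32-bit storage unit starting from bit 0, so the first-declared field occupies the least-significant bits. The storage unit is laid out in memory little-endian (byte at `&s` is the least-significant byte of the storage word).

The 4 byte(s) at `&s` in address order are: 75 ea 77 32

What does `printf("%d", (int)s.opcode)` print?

629

[0]=0x75 [1]=0xea [2]=0x77 [3]=0x32 (little-endian) → word 0x3277ea75
opcode:11 @ bit 0 → (0x3277ea75>>0)&0x7ff = 0x275  ←
mode:11 @ bit 11 → (0x3277ea75>>11)&0x7ff = 0x6fd
flags:10 @ bit 22 → (0x3277ea75>>22)&0x3ff = 0xc9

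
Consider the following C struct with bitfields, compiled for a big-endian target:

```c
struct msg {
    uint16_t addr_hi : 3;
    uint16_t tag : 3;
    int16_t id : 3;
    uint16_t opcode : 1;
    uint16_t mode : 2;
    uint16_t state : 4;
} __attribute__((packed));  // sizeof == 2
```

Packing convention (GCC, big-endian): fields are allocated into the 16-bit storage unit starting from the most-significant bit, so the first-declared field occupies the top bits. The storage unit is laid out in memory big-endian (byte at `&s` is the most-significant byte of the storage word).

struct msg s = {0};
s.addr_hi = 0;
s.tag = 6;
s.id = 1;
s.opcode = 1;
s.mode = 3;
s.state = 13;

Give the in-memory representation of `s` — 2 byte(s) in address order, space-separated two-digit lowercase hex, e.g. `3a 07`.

[13+:3] addr_hi=0 & 0x7 = 0x0; word=0x0000
[10+:3] tag=6 & 0x7 = 0x6; word=0x1800
[7+:3] id=1 & 0x7 = 0x1; word=0x1880
[6+:1] opcode=1 & 0x1 = 0x1; word=0x18c0
[4+:2] mode=3 & 0x3 = 0x3; word=0x18f0
[0+:4] state=13 & 0xf = 0xd; word=0x18fd
word = 0x18fd → big-endian bytes:
  [0]=0x18  [1]=0xfd

18 fd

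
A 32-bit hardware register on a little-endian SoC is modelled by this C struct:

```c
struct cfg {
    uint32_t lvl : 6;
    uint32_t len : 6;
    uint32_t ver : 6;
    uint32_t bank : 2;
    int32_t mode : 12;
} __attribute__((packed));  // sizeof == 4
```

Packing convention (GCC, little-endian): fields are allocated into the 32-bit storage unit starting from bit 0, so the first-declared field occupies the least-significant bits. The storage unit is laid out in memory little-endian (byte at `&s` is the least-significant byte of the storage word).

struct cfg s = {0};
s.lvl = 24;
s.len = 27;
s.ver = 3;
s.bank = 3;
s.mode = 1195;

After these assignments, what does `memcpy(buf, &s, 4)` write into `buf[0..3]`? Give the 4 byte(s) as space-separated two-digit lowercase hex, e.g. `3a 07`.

[0+:6] lvl=24 & 0x3f = 0x18; word=0x00000018
[6+:6] len=27 & 0x3f = 0x1b; word=0x000006d8
[12+:6] ver=3 & 0x3f = 0x3; word=0x000036d8
[18+:2] bank=3 & 0x3 = 0x3; word=0x000c36d8
[20+:12] mode=1195 & 0xfff = 0x4ab; word=0x4abc36d8
word = 0x4abc36d8 → little-endian bytes:
  [0]=0xd8  [1]=0x36  [2]=0xbc  [3]=0x4a

d8 36 bc 4a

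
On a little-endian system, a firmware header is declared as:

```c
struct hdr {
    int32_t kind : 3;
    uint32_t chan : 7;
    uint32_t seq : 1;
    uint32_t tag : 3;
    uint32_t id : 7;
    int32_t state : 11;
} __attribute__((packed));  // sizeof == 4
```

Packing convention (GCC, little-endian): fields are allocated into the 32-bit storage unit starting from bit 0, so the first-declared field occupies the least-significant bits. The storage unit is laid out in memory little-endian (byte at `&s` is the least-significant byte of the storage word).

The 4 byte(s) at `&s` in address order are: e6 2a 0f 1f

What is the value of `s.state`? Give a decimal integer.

[0]=0xe6 [1]=0x2a [2]=0x0f [3]=0x1f (little-endian) → word 0x1f0f2ae6
kind [0+:3] = (word>>0) & 0x7 = 6
chan [3+:7] = (word>>3) & 0x7f = 92
seq [10+:1] = (word>>10) & 0x1 = 0
tag [11+:3] = (word>>11) & 0x7 = 5
id [14+:7] = (word>>14) & 0x7f = 60
state [21+:11] = (word>>21) & 0x7ff = 248  ←
state signed 11b, MSB=0: value = 248

248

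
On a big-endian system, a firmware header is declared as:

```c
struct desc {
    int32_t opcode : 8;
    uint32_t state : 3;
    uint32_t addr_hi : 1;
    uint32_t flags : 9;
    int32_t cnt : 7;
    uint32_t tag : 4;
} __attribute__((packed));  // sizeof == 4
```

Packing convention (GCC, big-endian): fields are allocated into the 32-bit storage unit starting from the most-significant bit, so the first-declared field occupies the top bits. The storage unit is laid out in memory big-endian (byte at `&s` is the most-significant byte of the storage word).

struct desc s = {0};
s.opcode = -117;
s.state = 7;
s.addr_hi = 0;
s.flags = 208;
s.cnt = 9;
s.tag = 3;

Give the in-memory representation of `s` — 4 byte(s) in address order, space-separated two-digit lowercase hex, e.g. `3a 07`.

opcode (8b) val=-117 bits=0x8b at bit 24: 0x8b000000
state (3b) val=7 bits=0x7 at bit 21: 0x8be00000
addr_hi (1b) val=0 bits=0x0 at bit 20: 0x8be00000
flags (9b) val=208 bits=0xd0 at bit 11: 0x8be68000
cnt (7b) val=9 bits=0x9 at bit 4: 0x8be68090
tag (4b) val=3 bits=0x3 at bit 0: 0x8be68093
word = 0x8be68093 → big-endian bytes:
  [0]=0x8b  [1]=0xe6  [2]=0x80  [3]=0x93

8b e6 80 93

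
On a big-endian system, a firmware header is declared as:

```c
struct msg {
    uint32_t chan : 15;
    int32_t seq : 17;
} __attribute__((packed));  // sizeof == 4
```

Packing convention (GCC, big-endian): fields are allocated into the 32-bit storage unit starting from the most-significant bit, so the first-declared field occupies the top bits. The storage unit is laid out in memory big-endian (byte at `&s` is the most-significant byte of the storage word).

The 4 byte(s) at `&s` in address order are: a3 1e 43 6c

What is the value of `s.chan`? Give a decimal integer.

[0]=0xa3 [1]=0x1e [2]=0x43 [3]=0x6c (big-endian) → word 0xa31e436c
chan:15 @ bit 17 → (0xa31e436c>>17)&0x7fff = 0x518f  ←
seq:17 @ bit 0 → (0xa31e436c>>0)&0x1ffff = 0x436c

20879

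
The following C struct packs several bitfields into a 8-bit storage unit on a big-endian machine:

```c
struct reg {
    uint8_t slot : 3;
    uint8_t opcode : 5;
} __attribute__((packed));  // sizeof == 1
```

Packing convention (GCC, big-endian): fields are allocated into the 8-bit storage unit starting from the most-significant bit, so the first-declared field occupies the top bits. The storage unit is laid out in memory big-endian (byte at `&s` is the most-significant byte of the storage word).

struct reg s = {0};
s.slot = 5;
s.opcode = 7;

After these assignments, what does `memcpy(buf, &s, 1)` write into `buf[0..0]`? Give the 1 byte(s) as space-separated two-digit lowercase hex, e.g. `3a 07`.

slot (3b) val=5 bits=0x5 at bit 5: 0xa0
opcode (5b) val=7 bits=0x7 at bit 0: 0xa7
word = 0xa7 → big-endian bytes:
  [0]=0xa7

a7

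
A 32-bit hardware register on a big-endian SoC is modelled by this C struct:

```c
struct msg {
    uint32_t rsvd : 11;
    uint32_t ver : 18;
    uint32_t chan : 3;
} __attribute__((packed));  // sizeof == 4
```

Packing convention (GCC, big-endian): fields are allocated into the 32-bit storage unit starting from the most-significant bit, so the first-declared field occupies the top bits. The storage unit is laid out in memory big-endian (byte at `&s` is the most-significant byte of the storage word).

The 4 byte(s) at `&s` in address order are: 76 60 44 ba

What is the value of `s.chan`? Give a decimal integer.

[0]=0x76 [1]=0x60 [2]=0x44 [3]=0xba (big-endian) → word 0x766044ba
rsvd:11 @ bit 21 → (0x766044ba>>21)&0x7ff = 0x3b3
ver:18 @ bit 3 → (0x766044ba>>3)&0x3ffff = 0x897
chan:3 @ bit 0 → (0x766044ba>>0)&0x7 = 0x2  ←

2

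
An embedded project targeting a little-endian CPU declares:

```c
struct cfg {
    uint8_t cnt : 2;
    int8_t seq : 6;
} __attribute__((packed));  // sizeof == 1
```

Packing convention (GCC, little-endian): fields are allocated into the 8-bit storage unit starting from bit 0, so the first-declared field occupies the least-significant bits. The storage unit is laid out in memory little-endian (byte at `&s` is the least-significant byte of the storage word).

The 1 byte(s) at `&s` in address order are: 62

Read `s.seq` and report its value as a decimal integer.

24

[0]=0x62 (little-endian) → word 0x62
cnt [0+:2] = (word>>0) & 0x3 = 2
seq [2+:6] = (word>>2) & 0x3f = 24  ←
seq signed 6b, MSB=0: value = 24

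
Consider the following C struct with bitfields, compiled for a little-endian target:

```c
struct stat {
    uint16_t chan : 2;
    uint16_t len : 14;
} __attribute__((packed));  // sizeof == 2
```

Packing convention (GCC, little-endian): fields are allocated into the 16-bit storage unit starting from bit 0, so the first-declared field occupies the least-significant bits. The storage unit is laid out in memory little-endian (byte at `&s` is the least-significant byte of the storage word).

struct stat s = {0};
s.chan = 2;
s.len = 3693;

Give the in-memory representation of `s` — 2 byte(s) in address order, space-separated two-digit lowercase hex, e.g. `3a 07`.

chan:2 = 2 → 0x2 << 0 → word 0x0002
len:14 = 3693 → 0xe6d << 2 → word 0x39b6
word = 0x39b6 → little-endian bytes:
  [0]=0xb6  [1]=0x39

b6 39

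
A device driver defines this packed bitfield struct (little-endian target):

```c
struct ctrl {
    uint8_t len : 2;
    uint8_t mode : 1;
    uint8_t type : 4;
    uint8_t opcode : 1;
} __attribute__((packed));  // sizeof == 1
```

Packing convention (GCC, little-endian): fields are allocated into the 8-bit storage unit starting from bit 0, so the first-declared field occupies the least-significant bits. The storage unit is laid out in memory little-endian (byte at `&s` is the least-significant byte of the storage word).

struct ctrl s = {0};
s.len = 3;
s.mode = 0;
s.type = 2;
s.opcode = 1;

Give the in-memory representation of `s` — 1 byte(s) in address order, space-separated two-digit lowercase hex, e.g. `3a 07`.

93

len:2 = 3 → 0x3 << 0 → word 0x03
mode:1 = 0 → 0x0 << 2 → word 0x03
type:4 = 2 → 0x2 << 3 → word 0x13
opcode:1 = 1 → 0x1 << 7 → word 0x93
word = 0x93 → little-endian bytes:
  [0]=0x93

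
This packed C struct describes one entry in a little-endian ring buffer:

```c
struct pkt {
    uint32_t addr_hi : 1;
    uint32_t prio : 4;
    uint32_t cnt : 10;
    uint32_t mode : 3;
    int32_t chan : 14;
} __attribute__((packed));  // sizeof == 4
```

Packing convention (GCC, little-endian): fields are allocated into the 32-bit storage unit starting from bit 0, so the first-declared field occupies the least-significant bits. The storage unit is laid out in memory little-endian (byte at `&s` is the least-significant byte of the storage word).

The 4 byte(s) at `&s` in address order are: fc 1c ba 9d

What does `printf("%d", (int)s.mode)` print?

[0]=0xfc [1]=0x1c [2]=0xba [3]=0x9d (little-endian) → word 0x9dba1cfc
addr_hi:1 @ bit 0 → (0x9dba1cfc>>0)&0x1 = 0x0
prio:4 @ bit 1 → (0x9dba1cfc>>1)&0xf = 0xe
cnt:10 @ bit 5 → (0x9dba1cfc>>5)&0x3ff = 0xe7
mode:3 @ bit 15 → (0x9dba1cfc>>15)&0x7 = 0x4  ←
chan:14 @ bit 18 → (0x9dba1cfc>>18)&0x3fff = 0x276e

4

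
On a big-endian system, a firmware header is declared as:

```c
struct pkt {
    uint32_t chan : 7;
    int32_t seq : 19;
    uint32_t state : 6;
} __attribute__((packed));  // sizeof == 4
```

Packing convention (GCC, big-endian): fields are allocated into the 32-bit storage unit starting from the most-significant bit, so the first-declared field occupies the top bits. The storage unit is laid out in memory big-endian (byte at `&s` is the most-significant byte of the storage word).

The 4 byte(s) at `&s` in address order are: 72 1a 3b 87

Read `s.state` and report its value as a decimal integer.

[0]=0x72 [1]=0x1a [2]=0x3b [3]=0x87 (big-endian) → word 0x721a3b87
chan:7 @ bit 25 → (0x721a3b87>>25)&0x7f = 0x39
seq:19 @ bit 6 → (0x721a3b87>>6)&0x7ffff = 0x68ee
state:6 @ bit 0 → (0x721a3b87>>0)&0x3f = 0x7  ←

7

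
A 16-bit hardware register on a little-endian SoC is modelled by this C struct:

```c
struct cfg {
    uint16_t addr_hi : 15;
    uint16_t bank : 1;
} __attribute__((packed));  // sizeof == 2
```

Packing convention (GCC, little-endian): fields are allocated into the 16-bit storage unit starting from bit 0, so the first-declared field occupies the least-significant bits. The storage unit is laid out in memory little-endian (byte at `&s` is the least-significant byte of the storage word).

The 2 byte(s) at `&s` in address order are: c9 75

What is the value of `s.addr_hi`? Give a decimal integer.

30153

[0]=0xc9 [1]=0x75 (little-endian) → word 0x75c9
addr_hi:15 @ bit 0 → (0x75c9>>0)&0x7fff = 0x75c9  ←
bank:1 @ bit 15 → (0x75c9>>15)&0x1 = 0x0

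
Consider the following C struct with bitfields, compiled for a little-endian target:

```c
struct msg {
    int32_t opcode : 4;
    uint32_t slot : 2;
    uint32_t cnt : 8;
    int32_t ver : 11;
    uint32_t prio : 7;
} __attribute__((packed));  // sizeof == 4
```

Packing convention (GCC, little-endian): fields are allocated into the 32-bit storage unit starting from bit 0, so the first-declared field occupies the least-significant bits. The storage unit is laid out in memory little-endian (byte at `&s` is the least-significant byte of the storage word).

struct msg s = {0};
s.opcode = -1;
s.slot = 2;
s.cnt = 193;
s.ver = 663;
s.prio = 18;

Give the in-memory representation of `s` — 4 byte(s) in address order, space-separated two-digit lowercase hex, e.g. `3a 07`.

6f f0 a5 24

[0+:4] opcode=-1 & 0xf = 0xf; word=0x0000000f
[4+:2] slot=2 & 0x3 = 0x2; word=0x0000002f
[6+:8] cnt=193 & 0xff = 0xc1; word=0x0000306f
[14+:11] ver=663 & 0x7ff = 0x297; word=0x00a5f06f
[25+:7] prio=18 & 0x7f = 0x12; word=0x24a5f06f
word = 0x24a5f06f → little-endian bytes:
  [0]=0x6f  [1]=0xf0  [2]=0xa5  [3]=0x24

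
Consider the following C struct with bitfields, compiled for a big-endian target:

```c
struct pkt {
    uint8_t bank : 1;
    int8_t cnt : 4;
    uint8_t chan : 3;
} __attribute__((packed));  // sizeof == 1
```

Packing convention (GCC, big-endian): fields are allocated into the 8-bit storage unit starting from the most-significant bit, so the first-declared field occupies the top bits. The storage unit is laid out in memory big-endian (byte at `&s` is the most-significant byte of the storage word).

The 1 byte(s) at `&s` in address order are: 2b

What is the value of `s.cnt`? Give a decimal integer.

[0]=0x2b (big-endian) → word 0x2b
bank [7+:1] = (word>>7) & 0x1 = 0
cnt [3+:4] = (word>>3) & 0xf = 5  ←
chan [0+:3] = (word>>0) & 0x7 = 3
cnt signed 4b, MSB=0: value = 5

5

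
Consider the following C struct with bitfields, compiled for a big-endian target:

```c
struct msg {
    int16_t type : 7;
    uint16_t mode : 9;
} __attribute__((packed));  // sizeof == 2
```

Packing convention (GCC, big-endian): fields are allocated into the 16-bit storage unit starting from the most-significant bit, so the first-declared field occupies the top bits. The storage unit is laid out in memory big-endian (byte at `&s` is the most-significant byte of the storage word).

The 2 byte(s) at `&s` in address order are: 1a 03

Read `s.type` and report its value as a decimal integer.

13

[0]=0x1a [1]=0x03 (big-endian) → word 0x1a03
type:7 @ bit 9 → (0x1a03>>9)&0x7f = 0xd  ←
mode:9 @ bit 0 → (0x1a03>>0)&0x1ff = 0x3
type signed 7b, MSB=0: value = 13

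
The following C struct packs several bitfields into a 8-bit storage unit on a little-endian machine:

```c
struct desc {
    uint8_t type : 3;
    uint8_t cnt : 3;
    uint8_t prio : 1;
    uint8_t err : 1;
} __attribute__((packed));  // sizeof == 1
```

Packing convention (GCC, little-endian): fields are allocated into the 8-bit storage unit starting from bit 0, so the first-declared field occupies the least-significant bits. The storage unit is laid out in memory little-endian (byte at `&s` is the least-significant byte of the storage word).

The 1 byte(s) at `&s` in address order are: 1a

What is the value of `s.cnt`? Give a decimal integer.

[0]=0x1a (little-endian) → word 0x1a
type [0+:3] = (word>>0) & 0x7 = 2
cnt [3+:3] = (word>>3) & 0x7 = 3  ←
prio [6+:1] = (word>>6) & 0x1 = 0
err [7+:1] = (word>>7) & 0x1 = 0

3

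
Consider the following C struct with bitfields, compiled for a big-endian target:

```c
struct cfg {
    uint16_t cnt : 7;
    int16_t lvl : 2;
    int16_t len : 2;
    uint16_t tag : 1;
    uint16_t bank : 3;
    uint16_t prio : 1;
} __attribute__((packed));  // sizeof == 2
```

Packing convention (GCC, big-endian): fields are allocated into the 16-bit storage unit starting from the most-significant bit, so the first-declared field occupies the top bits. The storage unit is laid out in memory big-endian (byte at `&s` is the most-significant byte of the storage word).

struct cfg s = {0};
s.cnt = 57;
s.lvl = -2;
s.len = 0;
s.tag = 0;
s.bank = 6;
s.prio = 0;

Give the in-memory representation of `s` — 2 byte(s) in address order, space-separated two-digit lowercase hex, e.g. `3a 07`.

73 0c

[9+:7] cnt=57 & 0x7f = 0x39; word=0x7200
[7+:2] lvl=-2 & 0x3 = 0x2; word=0x7300
[5+:2] len=0 & 0x3 = 0x0; word=0x7300
[4+:1] tag=0 & 0x1 = 0x0; word=0x7300
[1+:3] bank=6 & 0x7 = 0x6; word=0x730c
[0+:1] prio=0 & 0x1 = 0x0; word=0x730c
word = 0x730c → big-endian bytes:
  [0]=0x73  [1]=0x0c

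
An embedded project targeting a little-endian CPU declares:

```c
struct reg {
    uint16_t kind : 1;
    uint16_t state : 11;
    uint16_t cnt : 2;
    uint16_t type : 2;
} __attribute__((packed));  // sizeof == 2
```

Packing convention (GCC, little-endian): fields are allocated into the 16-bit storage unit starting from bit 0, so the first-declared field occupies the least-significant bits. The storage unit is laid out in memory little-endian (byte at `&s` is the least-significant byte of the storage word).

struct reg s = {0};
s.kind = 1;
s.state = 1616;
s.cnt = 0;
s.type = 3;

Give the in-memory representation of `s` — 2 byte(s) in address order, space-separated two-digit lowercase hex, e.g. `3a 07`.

a1 cc

[0+:1] kind=1 & 0x1 = 0x1; word=0x0001
[1+:11] state=1616 & 0x7ff = 0x650; word=0x0ca1
[12+:2] cnt=0 & 0x3 = 0x0; word=0x0ca1
[14+:2] type=3 & 0x3 = 0x3; word=0xcca1
word = 0xcca1 → little-endian bytes:
  [0]=0xa1  [1]=0xcc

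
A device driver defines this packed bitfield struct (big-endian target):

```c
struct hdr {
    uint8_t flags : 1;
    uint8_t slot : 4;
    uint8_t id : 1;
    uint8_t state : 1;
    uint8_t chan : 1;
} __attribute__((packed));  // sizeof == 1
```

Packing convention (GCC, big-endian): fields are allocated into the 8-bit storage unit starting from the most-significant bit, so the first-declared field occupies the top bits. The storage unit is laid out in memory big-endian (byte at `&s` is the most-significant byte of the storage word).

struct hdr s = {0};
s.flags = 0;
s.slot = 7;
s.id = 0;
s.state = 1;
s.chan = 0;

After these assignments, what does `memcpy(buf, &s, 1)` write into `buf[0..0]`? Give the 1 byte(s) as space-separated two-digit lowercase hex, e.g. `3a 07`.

3a

flags (1b) val=0 bits=0x0 at bit 7: 0x00
slot (4b) val=7 bits=0x7 at bit 3: 0x38
id (1b) val=0 bits=0x0 at bit 2: 0x38
state (1b) val=1 bits=0x1 at bit 1: 0x3a
chan (1b) val=0 bits=0x0 at bit 0: 0x3a
word = 0x3a → big-endian bytes:
  [0]=0x3a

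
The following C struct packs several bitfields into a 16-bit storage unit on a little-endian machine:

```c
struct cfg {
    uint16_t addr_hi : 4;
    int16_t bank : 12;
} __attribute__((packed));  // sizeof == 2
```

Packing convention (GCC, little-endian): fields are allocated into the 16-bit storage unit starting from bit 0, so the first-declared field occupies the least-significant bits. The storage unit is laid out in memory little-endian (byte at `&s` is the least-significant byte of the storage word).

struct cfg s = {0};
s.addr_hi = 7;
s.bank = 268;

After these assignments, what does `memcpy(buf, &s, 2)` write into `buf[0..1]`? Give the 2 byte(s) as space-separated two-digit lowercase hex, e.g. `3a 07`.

c7 10

addr_hi (4b) val=7 bits=0x7 at bit 0: 0x0007
bank (12b) val=268 bits=0x10c at bit 4: 0x10c7
word = 0x10c7 → little-endian bytes:
  [0]=0xc7  [1]=0x10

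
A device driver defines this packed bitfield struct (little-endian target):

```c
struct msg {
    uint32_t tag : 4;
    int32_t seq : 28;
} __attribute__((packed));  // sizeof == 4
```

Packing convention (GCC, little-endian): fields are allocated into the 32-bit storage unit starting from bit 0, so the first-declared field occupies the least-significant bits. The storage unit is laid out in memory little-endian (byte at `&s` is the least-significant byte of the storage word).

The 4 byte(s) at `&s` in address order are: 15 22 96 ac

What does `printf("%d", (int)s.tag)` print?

5

[0]=0x15 [1]=0x22 [2]=0x96 [3]=0xac (little-endian) → word 0xac962215
tag [0+:4] = (word>>0) & 0xf = 5  ←
seq [4+:28] = (word>>4) & 0xfffffff = 180970017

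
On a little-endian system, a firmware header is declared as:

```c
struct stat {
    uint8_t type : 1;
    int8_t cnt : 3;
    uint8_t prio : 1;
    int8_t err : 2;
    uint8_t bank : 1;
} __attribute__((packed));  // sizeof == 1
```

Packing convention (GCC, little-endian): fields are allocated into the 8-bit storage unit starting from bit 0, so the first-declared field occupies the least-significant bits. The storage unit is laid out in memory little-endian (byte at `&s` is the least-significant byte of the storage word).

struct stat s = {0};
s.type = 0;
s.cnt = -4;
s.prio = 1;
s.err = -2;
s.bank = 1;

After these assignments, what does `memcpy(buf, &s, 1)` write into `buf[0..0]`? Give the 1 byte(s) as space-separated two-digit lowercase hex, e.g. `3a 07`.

type (1b) val=0 bits=0x0 at bit 0: 0x00
cnt (3b) val=-4 bits=0x4 at bit 1: 0x08
prio (1b) val=1 bits=0x1 at bit 4: 0x18
err (2b) val=-2 bits=0x2 at bit 5: 0x58
bank (1b) val=1 bits=0x1 at bit 7: 0xd8
word = 0xd8 → little-endian bytes:
  [0]=0xd8

d8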